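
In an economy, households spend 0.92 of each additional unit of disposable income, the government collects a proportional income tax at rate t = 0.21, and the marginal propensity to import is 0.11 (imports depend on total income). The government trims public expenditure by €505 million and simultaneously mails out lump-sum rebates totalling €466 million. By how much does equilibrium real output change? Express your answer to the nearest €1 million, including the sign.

Expenditure multiplier = 1/(1 − c(1−t) + m) = 1/(1 − 0.92×0.79 + 0.11) = 1/0.3832 ≈ 2.61.
ΔG contributes k·ΔG = (−€505 million) / 0.3832 ≈ −€1,317.8 million.
ΔT of −€466 million changes first-round spending by −c·ΔT = +€428.72 million, contributing k·(−c·ΔT) = (+€428.72 million) / 0.3832 ≈ +€1,118.8 million.
Net ΔY = k(ΔG − c·ΔT) = (−€76.28 million) / 0.3832 ≈ −€199 million.

−€199 million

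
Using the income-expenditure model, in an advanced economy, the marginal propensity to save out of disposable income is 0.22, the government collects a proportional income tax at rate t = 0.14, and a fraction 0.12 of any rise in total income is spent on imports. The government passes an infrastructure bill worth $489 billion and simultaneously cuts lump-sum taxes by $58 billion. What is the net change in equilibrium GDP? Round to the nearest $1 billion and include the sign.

+$1,189 billion

MPC = 1 − MPS = 1 − 0.22 = 0.78.
Expenditure multiplier = 1/(1 − c(1−t) + m) = 1/(1 − 0.78×0.86 + 0.12) = 1/0.4492 ≈ 2.226.
ΔG contributes k·ΔG = (+$489 billion) / 0.4492 ≈ +$1,088.6 billion.
ΔT of −$58 billion changes first-round spending by −c·ΔT = +$45.24 billion, contributing k·(−c·ΔT) = (+$45.24 billion) / 0.4492 ≈ +$100.7 billion.
Net ΔY = k(ΔG − c·ΔT) = (+$534.24 billion) / 0.4492 ≈ +$1,189 billion.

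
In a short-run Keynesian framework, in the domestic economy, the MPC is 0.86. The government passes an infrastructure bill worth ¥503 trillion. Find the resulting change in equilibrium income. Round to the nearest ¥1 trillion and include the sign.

+¥3,593 trillion

Spending multiplier = 1/(1 − MPC) = 1/(1 − 0.86) = 1/0.14 ≈ 7.143.
ΔY = k × ΔG = (+¥503 trillion) / 0.14 ≈ +¥3,593 trillion.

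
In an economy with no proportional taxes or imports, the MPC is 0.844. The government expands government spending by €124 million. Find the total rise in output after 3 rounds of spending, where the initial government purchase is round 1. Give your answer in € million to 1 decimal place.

Round 1 adds ΔG = €124 million; each later round is MPC = 0.844 times the previous.
After 3 rounds: 124 + 104.656 + 88.329664 = ΔG·(1 − c^3)/(1 − c) = 124 × (1 − 0.601211584)/0.156 ≈ €317 million.

€317.0 million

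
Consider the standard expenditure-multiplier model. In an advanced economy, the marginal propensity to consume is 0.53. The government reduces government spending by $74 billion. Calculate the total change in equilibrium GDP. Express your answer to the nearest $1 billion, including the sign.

Government-spending multiplier = 1/(1 − MPC) = 1/(1 − 0.53) = 1/0.47 ≈ 2.128.
ΔY = k × ΔG = (−$74 billion) / 0.47 ≈ −$157 billion.

−$157 billion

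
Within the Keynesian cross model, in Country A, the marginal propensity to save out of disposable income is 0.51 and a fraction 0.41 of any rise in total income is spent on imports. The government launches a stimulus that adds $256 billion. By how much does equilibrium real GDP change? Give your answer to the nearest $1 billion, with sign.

MPC = 1 − MPS = 1 − 0.51 = 0.49.
Government-spending multiplier = 1/(1 − c + m) = 1/(1 − 0.49 + 0.41) = 1/0.92 ≈ 1.087.
ΔY = k × ΔG = (+$256 billion) / 0.92 ≈ +$278 billion.

+$278 billion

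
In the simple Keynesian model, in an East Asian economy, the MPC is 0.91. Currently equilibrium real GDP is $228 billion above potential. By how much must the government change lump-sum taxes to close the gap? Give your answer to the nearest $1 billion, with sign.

+$23 billion

Spending multiplier = 1/(1 − MPC) = 1/(1 − 0.91) = 1/0.09 ≈ 11.111.
Tax multiplier = −c·k = −0.91/0.09 ≈ −10.111. Need ΔY = −$228 billion, so ΔT = ΔY/(−c·k) = −(−$228 billion) × 0.09 / 0.91 ≈ +$23 billion.
The government should raise lump-sum taxes by $23 billion.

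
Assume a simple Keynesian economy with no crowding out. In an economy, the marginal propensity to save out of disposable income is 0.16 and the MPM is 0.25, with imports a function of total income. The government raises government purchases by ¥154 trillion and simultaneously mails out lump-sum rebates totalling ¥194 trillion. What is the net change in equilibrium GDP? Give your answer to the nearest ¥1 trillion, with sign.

+¥773 trillion

MPC = 1 − MPS = 1 − 0.16 = 0.84.
Expenditure multiplier = 1/(1 − c + m) = 1/(1 − 0.84 + 0.25) = 1/0.41 ≈ 2.439.
ΔG contributes k·ΔG = (+¥154 trillion) / 0.41 ≈ +¥375.6 trillion.
ΔT of −¥194 trillion changes first-round spending by −c·ΔT = +¥162.96 trillion, contributing k·(−c·ΔT) = (+¥162.96 trillion) / 0.41 ≈ +¥397.5 trillion.
Net ΔY = k(ΔG − c·ΔT) = (+¥316.96 trillion) / 0.41 ≈ +¥773 trillion.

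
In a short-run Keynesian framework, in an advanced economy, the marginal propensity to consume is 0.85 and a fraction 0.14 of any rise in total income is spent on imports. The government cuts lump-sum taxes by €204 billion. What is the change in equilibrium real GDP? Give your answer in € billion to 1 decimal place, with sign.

+€597.9 billion

A lump-sum tax change of −€204 billion shifts disposable income by +€204 billion; first-round consumption changes by −c × ΔT = −0.85 × (−€204 billion) = +€173.4 billion.
Expenditure multiplier = 1/(1 − c + m) = 1/(1 − 0.85 + 0.14) = 1/0.29 ≈ 3.448.
The tax multiplier is −c × k ≈ −2.931, so ΔY = k × (−c·ΔT) = (+€173.4 billion) / 0.29 ≈ +€597.9 billion.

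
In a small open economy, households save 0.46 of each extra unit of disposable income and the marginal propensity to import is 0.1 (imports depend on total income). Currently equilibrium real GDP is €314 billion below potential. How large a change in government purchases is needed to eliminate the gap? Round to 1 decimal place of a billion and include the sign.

+€175.8 billion

MPC = 1 − MPS = 1 − 0.46 = 0.54.
Spending multiplier = 1/(1 − c + m) = 1/(1 − 0.54 + 0.1) = 1/0.56 ≈ 1.786.
Need ΔY = +€314 billion, so ΔG = ΔY/k = (+€314 billion) × 0.56 ≈ +€175.8 billion.
The government should increase government purchases by €175.8 billion.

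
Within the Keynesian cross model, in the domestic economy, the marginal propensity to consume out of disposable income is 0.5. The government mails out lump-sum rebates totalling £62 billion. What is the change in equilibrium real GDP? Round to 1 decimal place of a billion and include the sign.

A lump-sum tax change of −£62 billion shifts disposable income by +£62 billion; first-round consumption changes by −c × ΔT = −0.5 × (−£62 billion) = +£31 billion.
Expenditure multiplier = 1/(1 − MPC) = 1/(1 − 0.5) = 1/0.5 = 2.
The tax multiplier is −c × k = −1, so ΔY = k × (−c·ΔT) = (+£31 billion) / 0.5 = +£62 billion.

+£62.0 billion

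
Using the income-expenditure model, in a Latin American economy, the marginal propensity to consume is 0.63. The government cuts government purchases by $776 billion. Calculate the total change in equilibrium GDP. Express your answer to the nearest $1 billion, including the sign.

Expenditure multiplier = 1/(1 − MPC) = 1/(1 − 0.63) = 1/0.37 ≈ 2.703.
ΔY = k × ΔG = (−$776 billion) / 0.37 ≈ −$2,097 billion.

−$2,097 billion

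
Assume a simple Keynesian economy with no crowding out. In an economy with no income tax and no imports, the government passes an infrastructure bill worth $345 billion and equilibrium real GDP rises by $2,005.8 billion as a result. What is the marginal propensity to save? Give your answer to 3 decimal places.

Implied spending multiplier k = ΔY/ΔG = 2,005.8/345 ≈ 5.8139.
Since k = 1/(1 − MPC), MPC = 1 − 1/k = 1 − ΔG/ΔY = 1 − 345/2,005.8 ≈ 0.828.
MPS = 1 − MPC = 0.172.

0.172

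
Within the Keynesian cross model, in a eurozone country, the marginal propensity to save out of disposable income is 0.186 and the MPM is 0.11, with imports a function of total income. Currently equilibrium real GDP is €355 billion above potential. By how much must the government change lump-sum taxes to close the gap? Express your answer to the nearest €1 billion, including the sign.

+€129 billion

MPC = 1 − MPS = 1 − 0.186 = 0.814.
Spending multiplier = 1/(1 − c + m) = 1/(1 − 0.814 + 0.11) = 1/0.296 ≈ 3.378.
Tax multiplier = −c·k = −0.814/0.296 = −2.75. Need ΔY = −€355 billion, so ΔT = ΔY/(−c·k) = −(−€355 billion) × 0.296 / 0.814 ≈ +€129 billion.
The government should raise lump-sum taxes by €129 billion.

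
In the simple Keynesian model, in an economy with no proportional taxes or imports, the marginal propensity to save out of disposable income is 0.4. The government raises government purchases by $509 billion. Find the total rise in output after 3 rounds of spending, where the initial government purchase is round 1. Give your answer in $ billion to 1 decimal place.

$997.6 billion

MPC = 1 − MPS = 1 − 0.4 = 0.6.
Round 1 adds ΔG = $509 billion; each later round is MPC = 0.6 times the previous.
After 3 rounds: 509 + 305.4 + 183.24 = ΔG·(1 − c^3)/(1 − c) = 509 × (1 − 0.216)/0.4 ≈ $997.6 billion.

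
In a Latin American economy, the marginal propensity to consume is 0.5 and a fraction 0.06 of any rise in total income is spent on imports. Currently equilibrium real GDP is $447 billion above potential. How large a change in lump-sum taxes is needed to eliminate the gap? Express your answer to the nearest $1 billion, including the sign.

+$501 billion

Spending multiplier = 1/(1 − c + m) = 1/(1 − 0.5 + 0.06) = 1/0.56 ≈ 1.786.
Tax multiplier = −c·k = −0.5/0.56 ≈ −0.893. Need ΔY = −$447 billion, so ΔT = ΔY/(−c·k) = −(−$447 billion) × 0.56 / 0.5 ≈ +$501 billion.
The government should raise lump-sum taxes by $501 billion.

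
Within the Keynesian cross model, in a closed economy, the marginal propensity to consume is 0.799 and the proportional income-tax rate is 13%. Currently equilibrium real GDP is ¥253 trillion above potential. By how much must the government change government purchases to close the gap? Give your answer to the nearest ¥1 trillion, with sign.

Spending multiplier = 1/(1 − c(1−t)) = 1/(1 − 0.799×0.87) = 1/0.30487 ≈ 3.28.
Need ΔY = −¥253 trillion, so ΔG = ΔY/k = (−¥253 trillion) × 0.30487 ≈ −¥77 trillion.
The government should cut government purchases by ¥77 trillion.

−¥77 trillion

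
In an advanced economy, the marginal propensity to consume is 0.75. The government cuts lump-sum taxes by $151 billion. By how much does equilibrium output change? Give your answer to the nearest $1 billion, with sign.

+$453 billion

A lump-sum tax change of −$151 billion shifts disposable income by +$151 billion; first-round consumption changes by −c × ΔT = −0.75 × (−$151 billion) = +$113.25 billion.
Expenditure multiplier = 1/(1 − MPC) = 1/(1 − 0.75) = 1/0.25 = 4.
The tax multiplier is −c × k = −3, so ΔY = k × (−c·ΔT) = (+$113.25 billion) / 0.25 = +$453 billion.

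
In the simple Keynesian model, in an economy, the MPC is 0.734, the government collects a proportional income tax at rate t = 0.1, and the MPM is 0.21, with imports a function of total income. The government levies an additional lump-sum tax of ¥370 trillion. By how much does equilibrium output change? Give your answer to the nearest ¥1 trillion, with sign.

A lump-sum tax change of +¥370 trillion shifts disposable income by −¥370 trillion; first-round consumption changes by −c × ΔT = −0.734 × (+¥370 trillion) = −¥271.58 trillion.
Expenditure multiplier = 1/(1 − c(1−t) + m) = 1/(1 − 0.734×0.9 + 0.21) = 1/0.5494 ≈ 1.82.
The tax multiplier is −c × k ≈ −1.336, so ΔY = k × (−c·ΔT) = (−¥271.58 trillion) / 0.5494 ≈ −¥494 trillion.

−¥494 trillion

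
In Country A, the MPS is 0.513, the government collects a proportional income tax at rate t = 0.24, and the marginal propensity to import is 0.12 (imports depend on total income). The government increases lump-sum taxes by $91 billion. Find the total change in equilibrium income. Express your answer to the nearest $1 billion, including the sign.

MPC = 1 − MPS = 1 − 0.513 = 0.487.
A lump-sum tax change of +$91 billion shifts disposable income by −$91 billion; first-round consumption changes by −c × ΔT = −0.487 × (+$91 billion) = −$44.317 billion.
Expenditure multiplier = 1/(1 − c(1−t) + m) = 1/(1 − 0.487×0.76 + 0.12) = 1/0.74988 ≈ 1.334.
The tax multiplier is −c × k ≈ −0.649, so ΔY = k × (−c·ΔT) = (−$44.317 billion) / 0.74988 ≈ −$59 billion.

−$59 billion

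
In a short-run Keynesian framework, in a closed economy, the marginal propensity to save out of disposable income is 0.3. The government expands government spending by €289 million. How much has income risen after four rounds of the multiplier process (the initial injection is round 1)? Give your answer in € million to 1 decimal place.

€732.0 million

MPC = 1 − MPS = 1 − 0.3 = 0.7.
Round 1 adds ΔG = €289 million; each later round is MPC = 0.7 times the previous.
After 4 rounds: 289 + 202.3 + 141.61 + 99.127 = ΔG·(1 − c^4)/(1 − c) = 289 × (1 − 0.2401)/0.3 ≈ €732 million.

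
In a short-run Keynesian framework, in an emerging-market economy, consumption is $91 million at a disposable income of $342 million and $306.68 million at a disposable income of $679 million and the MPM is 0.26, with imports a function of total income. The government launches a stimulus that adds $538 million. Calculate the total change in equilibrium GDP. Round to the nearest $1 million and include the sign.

+$868 million

MPC = ΔC/ΔYd = (306.68 − 91)/(679 − 342) = 215.68/337 = 0.64.
Expenditure multiplier = 1/(1 − c + m) = 1/(1 − 0.64 + 0.26) = 1/0.62 ≈ 1.613.
ΔY = k × ΔG = (+$538 million) / 0.62 ≈ +$868 million.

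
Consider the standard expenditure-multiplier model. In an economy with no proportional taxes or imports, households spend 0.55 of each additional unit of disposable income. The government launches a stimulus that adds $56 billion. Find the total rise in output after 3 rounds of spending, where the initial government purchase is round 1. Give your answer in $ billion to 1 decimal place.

$103.7 billion

Round 1 adds ΔG = $56 billion; each later round is MPC = 0.55 times the previous.
After 3 rounds: 56 + 30.8 + 16.94 = ΔG·(1 − c^3)/(1 − c) = 56 × (1 − 0.166375)/0.45 ≈ $103.7 billion.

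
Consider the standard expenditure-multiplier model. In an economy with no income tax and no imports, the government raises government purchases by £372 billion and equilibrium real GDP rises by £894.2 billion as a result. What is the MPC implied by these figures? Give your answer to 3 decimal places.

0.584

Implied spending multiplier k = ΔY/ΔG = 894.2/372 ≈ 2.4038.
Since k = 1/(1 − MPC), MPC = 1 − 1/k = 1 − ΔG/ΔY = 1 − 372/894.2 ≈ 0.584.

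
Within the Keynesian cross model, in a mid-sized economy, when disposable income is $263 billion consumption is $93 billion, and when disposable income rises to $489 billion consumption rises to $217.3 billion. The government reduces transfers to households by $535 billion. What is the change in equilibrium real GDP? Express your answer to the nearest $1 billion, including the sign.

−$654 billion

MPC = ΔC/ΔYd = (217.3 − 93)/(489 − 263) = 124.3/226 = 0.55.
The transfer change shifts disposable income by −$535 billion, so first-round consumption changes by c·ΔTR = 0.55 × (−$535 billion) = −$294.25 billion.
Expenditure multiplier = 1/(1 − MPC) = 1/(1 − 0.55) = 1/0.45 ≈ 2.222.
The transfer multiplier is c × k ≈ 1.222, so ΔY = k × (c·ΔTR) = (−$294.25 billion) / 0.45 ≈ −$654 billion.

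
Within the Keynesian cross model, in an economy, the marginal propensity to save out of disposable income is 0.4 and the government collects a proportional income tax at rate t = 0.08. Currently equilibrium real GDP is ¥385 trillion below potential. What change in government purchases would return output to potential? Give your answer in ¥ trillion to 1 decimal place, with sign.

+¥172.5 trillion

MPC = 1 − MPS = 1 − 0.4 = 0.6.
Spending multiplier = 1/(1 − c(1−t)) = 1/(1 − 0.6×0.92) = 1/0.448 ≈ 2.232.
Need ΔY = +¥385 trillion, so ΔG = ΔY/k = (+¥385 trillion) × 0.448 ≈ +¥172.5 trillion.
The government should increase government purchases by ¥172.5 trillion.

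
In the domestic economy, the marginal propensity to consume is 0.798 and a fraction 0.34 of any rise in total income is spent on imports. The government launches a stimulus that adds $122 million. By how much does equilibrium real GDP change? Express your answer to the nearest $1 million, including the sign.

Spending multiplier = 1/(1 − c + m) = 1/(1 − 0.798 + 0.34) = 1/0.542 ≈ 1.845.
ΔY = k × ΔG = (+$122 million) / 0.542 ≈ +$225 million.

+$225 million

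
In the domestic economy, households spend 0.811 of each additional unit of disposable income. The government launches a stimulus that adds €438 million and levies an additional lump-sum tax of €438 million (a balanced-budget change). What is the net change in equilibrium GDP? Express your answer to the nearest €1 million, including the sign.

+€438 million

Expenditure multiplier = 1/(1 − MPC) = 1/(1 − 0.811) = 1/0.189 ≈ 5.291.
ΔG contributes k·ΔG = (+€438 million) / 0.189 ≈ +€2,317.5 million.
ΔT of +€438 million changes first-round spending by −c·ΔT = −€355.218 million, contributing k·(−c·ΔT) = (−€355.218 million) / 0.189 ≈ −€1,879.5 million.
With ΔG = ΔT and no other leakages, the balanced-budget multiplier is 1, so ΔY = ΔG = +€438 million.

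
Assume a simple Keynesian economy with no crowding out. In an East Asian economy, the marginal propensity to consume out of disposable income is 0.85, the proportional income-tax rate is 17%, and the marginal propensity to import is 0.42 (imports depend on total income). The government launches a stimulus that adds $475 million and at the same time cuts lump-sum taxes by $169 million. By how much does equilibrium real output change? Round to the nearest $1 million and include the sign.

Expenditure multiplier = 1/(1 − c(1−t) + m) = 1/(1 − 0.85×0.83 + 0.42) = 1/0.7145 ≈ 1.4.
ΔG contributes k·ΔG = (+$475 million) / 0.7145 ≈ +$664.8 million.
ΔT of −$169 million changes first-round spending by −c·ΔT = +$143.65 million, contributing k·(−c·ΔT) = (+$143.65 million) / 0.7145 ≈ +$201 million.
Net ΔY = k(ΔG − c·ΔT) = (+$618.65 million) / 0.7145 ≈ +$866 million.

+$866 million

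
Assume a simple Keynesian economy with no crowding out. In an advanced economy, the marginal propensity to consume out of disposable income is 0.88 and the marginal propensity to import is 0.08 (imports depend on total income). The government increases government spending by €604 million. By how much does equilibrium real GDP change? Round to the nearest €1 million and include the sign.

Expenditure multiplier = 1/(1 − c + m) = 1/(1 − 0.88 + 0.08) = 1/0.2 = 5.
ΔY = k × ΔG = (+€604 million) / 0.2 = +€3,020 million.

+€3,020 million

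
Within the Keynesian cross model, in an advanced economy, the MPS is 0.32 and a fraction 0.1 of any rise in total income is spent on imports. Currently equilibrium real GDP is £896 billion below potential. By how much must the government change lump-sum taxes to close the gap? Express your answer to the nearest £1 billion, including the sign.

MPC = 1 − MPS = 1 − 0.32 = 0.68.
Spending multiplier = 1/(1 − c + m) = 1/(1 − 0.68 + 0.1) = 1/0.42 ≈ 2.381.
Tax multiplier = −c·k = −0.68/0.42 ≈ −1.619. Need ΔY = +£896 billion, so ΔT = ΔY/(−c·k) = −(+£896 billion) × 0.42 / 0.68 ≈ −£553 billion.
The government should cut lump-sum taxes by £553 billion.

−£553 billion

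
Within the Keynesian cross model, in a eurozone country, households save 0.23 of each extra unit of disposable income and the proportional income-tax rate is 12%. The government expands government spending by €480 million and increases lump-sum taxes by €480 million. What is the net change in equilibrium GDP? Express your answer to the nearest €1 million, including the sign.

+€342 million

MPC = 1 − MPS = 1 − 0.23 = 0.77.
Expenditure multiplier = 1/(1 − c(1−t)) = 1/(1 − 0.77×0.88) = 1/0.3224 ≈ 3.102.
ΔG contributes k·ΔG = (+€480 million) / 0.3224 ≈ +€1,488.8 million.
ΔT of +€480 million changes first-round spending by −c·ΔT = −€369.6 million, contributing k·(−c·ΔT) = (−€369.6 million) / 0.3224 ≈ −€1,146.4 million.
Net ΔY = k(ΔG − c·ΔT) = (+€110.4 million) / 0.3224 ≈ +€342 million.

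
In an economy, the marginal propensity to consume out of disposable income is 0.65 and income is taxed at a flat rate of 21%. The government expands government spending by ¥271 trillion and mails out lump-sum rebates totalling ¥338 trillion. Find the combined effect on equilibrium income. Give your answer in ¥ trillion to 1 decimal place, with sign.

Expenditure multiplier = 1/(1 − c(1−t)) = 1/(1 − 0.65×0.79) = 1/0.4865 ≈ 2.055.
ΔG contributes k·ΔG = (+¥271 trillion) / 0.4865 ≈ +¥557 trillion.
ΔT of −¥338 trillion changes first-round spending by −c·ΔT = +¥219.7 trillion, contributing k·(−c·ΔT) = (+¥219.7 trillion) / 0.4865 ≈ +¥451.6 trillion.
Net ΔY = k(ΔG − c·ΔT) = (+¥490.7 trillion) / 0.4865 ≈ +¥1,008.6 trillion.

+¥1,008.6 trillion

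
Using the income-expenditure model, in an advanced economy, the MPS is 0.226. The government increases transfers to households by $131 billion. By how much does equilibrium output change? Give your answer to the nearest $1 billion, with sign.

+$449 billion

MPC = 1 − MPS = 1 − 0.226 = 0.774.
The transfer change shifts disposable income by +$131 billion, so first-round consumption changes by c·ΔTR = 0.774 × (+$131 billion) = +$101.394 billion.
Expenditure multiplier = 1/(1 − MPC) = 1/(1 − 0.774) = 1/0.226 ≈ 4.425.
The transfer multiplier is c × k ≈ 3.425, so ΔY = k × (c·ΔTR) = (+$101.394 billion) / 0.226 ≈ +$449 billion.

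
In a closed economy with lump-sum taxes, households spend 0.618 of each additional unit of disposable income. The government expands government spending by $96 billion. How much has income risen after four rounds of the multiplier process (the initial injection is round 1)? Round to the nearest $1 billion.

Round 1 adds ΔG = $96 billion; each later round is MPC = 0.618 times the previous.
After 4 rounds: 96 + 59.328 + 36.664704 + 22.658787072 = ΔG·(1 − c^4)/(1 − c) = 96 × (1 − 0.145865941776)/0.382 ≈ $215 billion.

$215 billion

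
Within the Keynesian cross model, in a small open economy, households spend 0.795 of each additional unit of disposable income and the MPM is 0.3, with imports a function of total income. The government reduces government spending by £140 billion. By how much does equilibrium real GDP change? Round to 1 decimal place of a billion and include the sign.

Expenditure multiplier = 1/(1 − c + m) = 1/(1 − 0.795 + 0.3) = 1/0.505 ≈ 1.98.
ΔY = k × ΔG = (−£140 billion) / 0.505 ≈ −£277.2 billion.

−£277.2 billion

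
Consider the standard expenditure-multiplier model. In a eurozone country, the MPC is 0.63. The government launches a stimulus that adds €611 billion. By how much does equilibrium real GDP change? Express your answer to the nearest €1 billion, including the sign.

Government-spending multiplier = 1/(1 − MPC) = 1/(1 − 0.63) = 1/0.37 ≈ 2.703.
ΔY = k × ΔG = (+€611 billion) / 0.37 ≈ +€1,651 billion.

+€1,651 billion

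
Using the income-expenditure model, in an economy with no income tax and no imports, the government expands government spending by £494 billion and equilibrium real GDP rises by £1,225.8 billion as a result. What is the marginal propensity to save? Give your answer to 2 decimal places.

Implied spending multiplier k = ΔY/ΔG = 1,225.8/494 ≈ 2.4814.
Since k = 1/(1 − MPC), MPC = 1 − 1/k = 1 − ΔG/ΔY = 1 − 494/1,225.8 ≈ 0.60.
MPS = 1 − MPC = 0.40.

0.40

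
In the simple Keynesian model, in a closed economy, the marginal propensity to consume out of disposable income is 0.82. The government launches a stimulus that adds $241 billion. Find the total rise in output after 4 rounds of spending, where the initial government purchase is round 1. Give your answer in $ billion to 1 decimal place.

Round 1 adds ΔG = $241 billion; each later round is MPC = 0.82 times the previous.
After 4 rounds: 241 + 197.62 + 162.0484 + 132.879688 = ΔG·(1 − c^4)/(1 − c) = 241 × (1 − 0.45212176)/0.18 ≈ $733.5 billion.

$733.5 billion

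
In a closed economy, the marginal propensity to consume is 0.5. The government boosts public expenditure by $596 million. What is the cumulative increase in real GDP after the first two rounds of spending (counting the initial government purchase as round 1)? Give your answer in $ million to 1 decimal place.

Round 1 adds ΔG = $596 million; each later round is MPC = 0.5 times the previous.
After 2 rounds: 596 + 298 = ΔG·(1 − c^2)/(1 − c) = 596 × (1 − 0.25)/0.5 = $894 million.

$894.0 million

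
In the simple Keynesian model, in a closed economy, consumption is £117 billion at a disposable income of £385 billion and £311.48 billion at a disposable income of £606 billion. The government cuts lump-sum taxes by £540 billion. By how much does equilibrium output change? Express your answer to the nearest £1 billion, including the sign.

+£3,960 billion

MPC = ΔC/ΔYd = (311.48 − 117)/(606 − 385) = 194.48/221 = 0.88.
A lump-sum tax change of −£540 billion shifts disposable income by +£540 billion; first-round consumption changes by −c × ΔT = −0.88 × (−£540 billion) = +£475.2 billion.
Expenditure multiplier = 1/(1 − MPC) = 1/(1 − 0.88) = 1/0.12 ≈ 8.333.
The tax multiplier is −c × k ≈ −7.333, so ΔY = k × (−c·ΔT) = (+£475.2 billion) / 0.12 = +£3,960 billion.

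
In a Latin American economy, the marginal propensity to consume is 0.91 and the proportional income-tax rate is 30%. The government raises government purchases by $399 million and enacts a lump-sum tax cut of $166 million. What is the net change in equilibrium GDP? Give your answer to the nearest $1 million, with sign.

Expenditure multiplier = 1/(1 − c(1−t)) = 1/(1 − 0.91×0.7) = 1/0.363 ≈ 2.755.
ΔG contributes k·ΔG = (+$399 million) / 0.363 ≈ +$1,099.2 million.
ΔT of −$166 million changes first-round spending by −c·ΔT = +$151.06 million, contributing k·(−c·ΔT) = (+$151.06 million) / 0.363 ≈ +$416.1 million.
Net ΔY = k(ΔG − c·ΔT) = (+$550.06 million) / 0.363 ≈ +$1,515 million.

+$1,515 million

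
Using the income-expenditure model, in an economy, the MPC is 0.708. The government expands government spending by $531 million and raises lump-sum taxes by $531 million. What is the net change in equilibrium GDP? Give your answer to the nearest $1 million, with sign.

Expenditure multiplier = 1/(1 − MPC) = 1/(1 − 0.708) = 1/0.292 ≈ 3.425.
ΔG contributes k·ΔG = (+$531 million) / 0.292 ≈ +$1,818.5 million.
ΔT of +$531 million changes first-round spending by −c·ΔT = −$375.948 million, contributing k·(−c·ΔT) = (−$375.948 million) / 0.292 ≈ −$1,287.5 million.
With ΔG = ΔT and no other leakages, the balanced-budget multiplier is 1, so ΔY = ΔG = +$531 million.

+$531 million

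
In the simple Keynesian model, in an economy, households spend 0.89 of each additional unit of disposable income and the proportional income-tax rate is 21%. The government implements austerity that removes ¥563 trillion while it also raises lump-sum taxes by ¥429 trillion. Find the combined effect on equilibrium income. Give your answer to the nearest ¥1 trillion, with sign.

Expenditure multiplier = 1/(1 − c(1−t)) = 1/(1 − 0.89×0.79) = 1/0.2969 ≈ 3.368.
ΔG contributes k·ΔG = (−¥563 trillion) / 0.2969 ≈ −¥1,896.3 trillion.
ΔT of +¥429 trillion changes first-round spending by −c·ΔT = −¥381.81 trillion, contributing k·(−c·ΔT) = (−¥381.81 trillion) / 0.2969 ≈ −¥1,286 trillion.
Net ΔY = k(ΔG − c·ΔT) = (−¥944.81 trillion) / 0.2969 ≈ −¥3,182 trillion.

−¥3,182 trillion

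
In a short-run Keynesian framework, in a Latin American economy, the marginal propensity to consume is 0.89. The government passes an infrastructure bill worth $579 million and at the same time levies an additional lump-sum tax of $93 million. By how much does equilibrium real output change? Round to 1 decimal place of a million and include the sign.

Expenditure multiplier = 1/(1 − MPC) = 1/(1 − 0.89) = 1/0.11 ≈ 9.091.
ΔG contributes k·ΔG = (+$579 million) / 0.11 ≈ +$5,263.6 million.
ΔT of +$93 million changes first-round spending by −c·ΔT = −$82.77 million, contributing k·(−c·ΔT) = (−$82.77 million) / 0.11 ≈ −$752.5 million.
Net ΔY = k(ΔG − c·ΔT) = (+$496.23 million) / 0.11 ≈ +$4,511.2 million.

+$4,511.2 million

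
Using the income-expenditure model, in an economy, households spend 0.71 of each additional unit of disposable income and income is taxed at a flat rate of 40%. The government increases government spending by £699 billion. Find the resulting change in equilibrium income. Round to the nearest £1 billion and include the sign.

Government-spending multiplier = 1/(1 − c(1−t)) = 1/(1 − 0.71×0.6) = 1/0.574 ≈ 1.742.
ΔY = k × ΔG = (+£699 billion) / 0.574 ≈ +£1,218 billion.

+£1,218 billion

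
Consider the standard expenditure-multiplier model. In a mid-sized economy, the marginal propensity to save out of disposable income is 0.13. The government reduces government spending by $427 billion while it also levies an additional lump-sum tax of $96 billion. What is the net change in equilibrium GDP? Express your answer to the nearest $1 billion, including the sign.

−$3,927 billion

MPC = 1 − MPS = 1 − 0.13 = 0.87.
Expenditure multiplier = 1/(1 − MPC) = 1/(1 − 0.87) = 1/0.13 ≈ 7.692.
ΔG contributes k·ΔG = (−$427 billion) / 0.13 ≈ −$3,284.6 billion.
ΔT of +$96 billion changes first-round spending by −c·ΔT = −$83.52 billion, contributing k·(−c·ΔT) = (−$83.52 billion) / 0.13 ≈ −$642.5 billion.
Net ΔY = k(ΔG − c·ΔT) = (−$510.52 billion) / 0.13 ≈ −$3,927 billion.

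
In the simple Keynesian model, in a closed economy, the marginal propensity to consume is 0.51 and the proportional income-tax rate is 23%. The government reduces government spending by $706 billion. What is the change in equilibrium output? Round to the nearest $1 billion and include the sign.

Government-spending multiplier = 1/(1 − c(1−t)) = 1/(1 − 0.51×0.77) = 1/0.6073 ≈ 1.647.
ΔY = k × ΔG = (−$706 billion) / 0.6073 ≈ −$1,163 billion.

−$1,163 billion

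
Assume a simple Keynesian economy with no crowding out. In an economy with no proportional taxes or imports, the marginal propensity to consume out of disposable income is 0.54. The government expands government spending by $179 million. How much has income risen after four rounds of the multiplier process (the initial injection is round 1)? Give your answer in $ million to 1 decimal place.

Round 1 adds ΔG = $179 million; each later round is MPC = 0.54 times the previous.
After 4 rounds: 179 + 96.66 + 52.1964 + 28.186056 = ΔG·(1 − c^4)/(1 − c) = 179 × (1 − 0.08503056)/0.46 ≈ $356 million.

$356.0 million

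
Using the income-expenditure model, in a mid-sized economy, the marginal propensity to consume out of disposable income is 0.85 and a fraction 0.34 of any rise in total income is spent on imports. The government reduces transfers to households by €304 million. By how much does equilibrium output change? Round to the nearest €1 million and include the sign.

−€527 million

The transfer change shifts disposable income by −€304 million, so first-round consumption changes by c·ΔTR = 0.85 × (−€304 million) = −€258.4 million.
Expenditure multiplier = 1/(1 − c + m) = 1/(1 − 0.85 + 0.34) = 1/0.49 ≈ 2.041.
The transfer multiplier is c × k ≈ 1.735, so ΔY = k × (c·ΔTR) = (−€258.4 million) / 0.49 ≈ −€527 million.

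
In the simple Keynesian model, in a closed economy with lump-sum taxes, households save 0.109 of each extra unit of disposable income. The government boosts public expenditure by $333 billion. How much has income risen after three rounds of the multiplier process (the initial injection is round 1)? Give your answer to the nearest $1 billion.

$894 billion

MPC = 1 − MPS = 1 − 0.109 = 0.891.
Round 1 adds ΔG = $333 billion; each later round is MPC = 0.891 times the previous.
After 3 rounds: 333 + 296.703 + 264.362373 = ΔG·(1 − c^3)/(1 − c) = 333 × (1 − 0.707347971)/0.109 ≈ $894 billion.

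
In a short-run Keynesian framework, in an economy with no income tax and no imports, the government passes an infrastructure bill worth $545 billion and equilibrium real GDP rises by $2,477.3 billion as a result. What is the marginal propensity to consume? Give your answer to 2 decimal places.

Implied spending multiplier k = ΔY/ΔG = 2,477.3/545 ≈ 4.5455.
Since k = 1/(1 − MPC), MPC = 1 − 1/k = 1 − ΔG/ΔY = 1 − 545/2,477.3 ≈ 0.78.

0.78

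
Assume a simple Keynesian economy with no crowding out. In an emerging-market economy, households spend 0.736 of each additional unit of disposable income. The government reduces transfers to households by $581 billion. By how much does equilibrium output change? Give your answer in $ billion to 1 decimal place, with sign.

−$1,619.8 billion

The transfer change shifts disposable income by −$581 billion, so first-round consumption changes by c·ΔTR = 0.736 × (−$581 billion) = −$427.616 billion.
Expenditure multiplier = 1/(1 − MPC) = 1/(1 − 0.736) = 1/0.264 ≈ 3.788.
The transfer multiplier is c × k ≈ 2.788, so ΔY = k × (c·ΔTR) = (−$427.616 billion) / 0.264 ≈ −$1,619.8 billion.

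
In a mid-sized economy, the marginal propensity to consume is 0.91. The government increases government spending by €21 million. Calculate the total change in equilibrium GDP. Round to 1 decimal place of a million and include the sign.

+€233.3 million

Spending multiplier = 1/(1 − MPC) = 1/(1 − 0.91) = 1/0.09 ≈ 11.111.
ΔY = k × ΔG = (+€21 million) / 0.09 ≈ +€233.3 million.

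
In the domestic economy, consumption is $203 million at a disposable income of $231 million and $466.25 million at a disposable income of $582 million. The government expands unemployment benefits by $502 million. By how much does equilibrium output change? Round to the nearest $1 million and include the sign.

+$1,506 million

MPC = ΔC/ΔYd = (466.25 − 203)/(582 − 231) = 263.25/351 = 0.75.
The transfer change shifts disposable income by +$502 million, so first-round consumption changes by c·ΔTR = 0.75 × (+$502 million) = +$376.5 million.
Expenditure multiplier = 1/(1 − MPC) = 1/(1 − 0.75) = 1/0.25 = 4.
The transfer multiplier is c × k = 3, so ΔY = k × (c·ΔTR) = (+$376.5 million) / 0.25 = +$1,506 million.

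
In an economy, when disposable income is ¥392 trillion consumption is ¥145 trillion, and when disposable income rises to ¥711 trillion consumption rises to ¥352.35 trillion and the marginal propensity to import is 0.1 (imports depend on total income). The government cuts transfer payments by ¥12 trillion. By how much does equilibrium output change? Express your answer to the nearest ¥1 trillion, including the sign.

MPC = ΔC/ΔYd = (352.35 − 145)/(711 − 392) = 207.35/319 = 0.65.
The transfer change shifts disposable income by −¥12 trillion, so first-round consumption changes by c·ΔTR = 0.65 × (−¥12 trillion) = −¥7.8 trillion.
Expenditure multiplier = 1/(1 − c + m) = 1/(1 − 0.65 + 0.1) = 1/0.45 ≈ 2.222.
The transfer multiplier is c × k ≈ 1.444, so ΔY = k × (c·ΔTR) = (−¥7.8 trillion) / 0.45 ≈ −¥17 trillion.

−¥17 trillion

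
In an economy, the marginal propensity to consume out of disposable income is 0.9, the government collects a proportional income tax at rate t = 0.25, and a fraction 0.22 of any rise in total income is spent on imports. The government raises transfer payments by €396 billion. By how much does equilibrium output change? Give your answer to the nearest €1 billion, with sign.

+€654 billion

The transfer change shifts disposable income by +€396 billion, so first-round consumption changes by c·ΔTR = 0.9 × (+€396 billion) = +€356.4 billion.
Expenditure multiplier = 1/(1 − c(1−t) + m) = 1/(1 − 0.9×0.75 + 0.22) = 1/0.545 ≈ 1.835.
The transfer multiplier is c × k ≈ 1.651, so ΔY = k × (c·ΔTR) = (+€356.4 billion) / 0.545 ≈ +€654 billion.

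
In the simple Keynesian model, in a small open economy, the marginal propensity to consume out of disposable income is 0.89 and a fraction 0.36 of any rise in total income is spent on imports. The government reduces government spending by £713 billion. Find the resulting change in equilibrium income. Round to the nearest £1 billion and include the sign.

Expenditure multiplier = 1/(1 − c + m) = 1/(1 − 0.89 + 0.36) = 1/0.47 ≈ 2.128.
ΔY = k × ΔG = (−£713 billion) / 0.47 ≈ −£1,517 billion.

−£1,517 billion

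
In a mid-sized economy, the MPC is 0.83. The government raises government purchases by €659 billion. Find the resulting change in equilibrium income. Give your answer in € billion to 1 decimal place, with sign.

Government-spending multiplier = 1/(1 − MPC) = 1/(1 − 0.83) = 1/0.17 ≈ 5.882.
ΔY = k × ΔG = (+€659 billion) / 0.17 ≈ +€3,876.5 billion.

+€3,876.5 billion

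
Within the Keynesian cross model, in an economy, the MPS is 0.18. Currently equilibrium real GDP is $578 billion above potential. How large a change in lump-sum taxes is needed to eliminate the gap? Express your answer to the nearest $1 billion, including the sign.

MPC = 1 − MPS = 1 − 0.18 = 0.82.
Spending multiplier = 1/(1 − MPC) = 1/(1 − 0.82) = 1/0.18 ≈ 5.556.
Tax multiplier = −c·k = −0.82/0.18 ≈ −4.556. Need ΔY = −$578 billion, so ΔT = ΔY/(−c·k) = −(−$578 billion) × 0.18 / 0.82 ≈ +$127 billion.
The government should raise lump-sum taxes by $127 billion.

+$127 billion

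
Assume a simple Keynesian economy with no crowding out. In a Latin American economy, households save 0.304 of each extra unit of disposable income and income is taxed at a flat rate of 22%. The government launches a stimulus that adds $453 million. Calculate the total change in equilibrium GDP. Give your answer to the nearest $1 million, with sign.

MPC = 1 − MPS = 1 − 0.304 = 0.696.
Government-spending multiplier = 1/(1 − c(1−t)) = 1/(1 − 0.696×0.78) = 1/0.45712 ≈ 2.188.
ΔY = k × ΔG = (+$453 million) / 0.45712 ≈ +$991 million.

+$991 million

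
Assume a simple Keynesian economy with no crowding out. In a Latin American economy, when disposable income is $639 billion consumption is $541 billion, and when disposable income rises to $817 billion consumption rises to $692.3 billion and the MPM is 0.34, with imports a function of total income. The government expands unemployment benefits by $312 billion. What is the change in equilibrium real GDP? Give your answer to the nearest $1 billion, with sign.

MPC = ΔC/ΔYd = (692.3 − 541)/(817 − 639) = 151.3/178 = 0.85.
The transfer change shifts disposable income by +$312 billion, so first-round consumption changes by c·ΔTR = 0.85 × (+$312 billion) = +$265.2 billion.
Expenditure multiplier = 1/(1 − c + m) = 1/(1 − 0.85 + 0.34) = 1/0.49 ≈ 2.041.
The transfer multiplier is c × k ≈ 1.735, so ΔY = k × (c·ΔTR) = (+$265.2 billion) / 0.49 ≈ +$541 billion.

+$541 billion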